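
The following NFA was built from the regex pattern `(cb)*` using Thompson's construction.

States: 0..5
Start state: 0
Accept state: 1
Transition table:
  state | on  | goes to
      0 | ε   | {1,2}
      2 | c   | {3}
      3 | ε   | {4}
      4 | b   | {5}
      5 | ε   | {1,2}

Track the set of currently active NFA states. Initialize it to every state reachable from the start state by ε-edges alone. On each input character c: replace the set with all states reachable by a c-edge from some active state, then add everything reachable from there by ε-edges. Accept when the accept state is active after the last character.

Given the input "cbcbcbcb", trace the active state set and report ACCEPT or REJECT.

start: ε-closure({0}) = {0,1,2}
'c' @ 1: {3,4}
'b' @ 2: {1,2,5}  [accepting]
'c' @ 3: {3,4}
'b' @ 4: {1,2,5}  [accepting]
'c' @ 5: {3,4}
'b' @ 6: {1,2,5}  [accepting]
'c' @ 7: {3,4}
'b' @ 8: {1,2,5}  [accepting]
final: {1,2,5}; accept 1 in set

Answer: ACCEPT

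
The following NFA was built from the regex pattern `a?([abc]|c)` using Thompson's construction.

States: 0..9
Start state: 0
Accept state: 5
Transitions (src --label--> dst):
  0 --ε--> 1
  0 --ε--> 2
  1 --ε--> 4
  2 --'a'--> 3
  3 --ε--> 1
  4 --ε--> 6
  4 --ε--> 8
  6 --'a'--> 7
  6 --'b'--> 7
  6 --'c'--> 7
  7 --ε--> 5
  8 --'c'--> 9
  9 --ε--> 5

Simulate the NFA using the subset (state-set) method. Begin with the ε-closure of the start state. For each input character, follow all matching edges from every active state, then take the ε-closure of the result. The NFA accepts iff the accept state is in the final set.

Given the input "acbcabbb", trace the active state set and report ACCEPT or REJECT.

start: ε-closure({0}) = {0,1,2,4,6,8}
'a' @ 1: {1,3,4,5,6,7,8}  ✓accept
'c' @ 2: {5,7,9}  ✓accept
'b' @ 3: {}  — dead — no transitions
rest 'cabbb' ignored (set empty)
end set {} — state 5 not in

Answer: REJECT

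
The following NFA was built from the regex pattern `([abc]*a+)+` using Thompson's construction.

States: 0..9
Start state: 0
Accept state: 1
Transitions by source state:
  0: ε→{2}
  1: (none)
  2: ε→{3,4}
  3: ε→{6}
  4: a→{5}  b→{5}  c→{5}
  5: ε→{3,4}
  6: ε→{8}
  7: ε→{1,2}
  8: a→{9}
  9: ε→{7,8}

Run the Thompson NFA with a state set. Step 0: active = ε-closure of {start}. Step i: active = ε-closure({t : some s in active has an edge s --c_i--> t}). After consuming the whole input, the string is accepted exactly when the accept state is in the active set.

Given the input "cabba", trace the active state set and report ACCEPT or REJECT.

Answer: ACCEPT

Derivation:
initial (ε-close {0}): {0,2,3,4,6,8}
'c' @ 1: {3,4,5,6,8}
'a' @ 2: {1,2,3,4,5,6,7,8,9}  (accept∈set)
'b' @ 3: {3,4,5,6,8}
'b' @ 4: {3,4,5,6,8}
'a' @ 5: {1,2,3,4,5,6,7,8,9}  (accept∈set)
final: {1,2,3,4,5,6,7,8,9}; accept 1 in set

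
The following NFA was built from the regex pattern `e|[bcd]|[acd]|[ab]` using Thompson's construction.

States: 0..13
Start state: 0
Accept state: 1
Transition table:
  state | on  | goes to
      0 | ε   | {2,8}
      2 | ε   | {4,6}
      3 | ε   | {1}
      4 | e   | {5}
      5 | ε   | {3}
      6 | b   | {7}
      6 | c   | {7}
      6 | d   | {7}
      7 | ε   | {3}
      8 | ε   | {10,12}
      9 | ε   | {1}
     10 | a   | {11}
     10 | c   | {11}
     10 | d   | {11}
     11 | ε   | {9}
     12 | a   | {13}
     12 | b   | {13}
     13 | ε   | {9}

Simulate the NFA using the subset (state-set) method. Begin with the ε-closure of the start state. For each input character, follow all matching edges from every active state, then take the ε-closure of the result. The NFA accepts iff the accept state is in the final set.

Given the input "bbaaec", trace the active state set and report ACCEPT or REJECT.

Answer: REJECT

Steps:
initial (ε-close {0}): {0,2,4,6,8,10,12}
'b' @ 1: {1,3,7,9,13}  [accepting]
'b' @ 2: {}  — state set empty
rest 'aaec' ignored (set empty)
after full input: {}  (accept=1 not in)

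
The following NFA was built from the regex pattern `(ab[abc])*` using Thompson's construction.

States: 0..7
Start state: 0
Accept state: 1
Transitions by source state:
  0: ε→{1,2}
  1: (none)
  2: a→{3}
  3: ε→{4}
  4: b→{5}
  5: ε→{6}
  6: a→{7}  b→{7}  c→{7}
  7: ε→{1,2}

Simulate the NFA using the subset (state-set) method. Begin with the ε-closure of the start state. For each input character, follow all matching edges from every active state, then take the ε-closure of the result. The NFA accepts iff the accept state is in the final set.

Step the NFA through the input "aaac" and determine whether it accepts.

initial (ε-close {0}): {0,1,2}
'a' @ 1: {3,4}
'a' @ 2: {}  — state set empty
rest 'ac' ignored (set empty)
after full input: {}  (accept=1 not in)

Answer: REJECT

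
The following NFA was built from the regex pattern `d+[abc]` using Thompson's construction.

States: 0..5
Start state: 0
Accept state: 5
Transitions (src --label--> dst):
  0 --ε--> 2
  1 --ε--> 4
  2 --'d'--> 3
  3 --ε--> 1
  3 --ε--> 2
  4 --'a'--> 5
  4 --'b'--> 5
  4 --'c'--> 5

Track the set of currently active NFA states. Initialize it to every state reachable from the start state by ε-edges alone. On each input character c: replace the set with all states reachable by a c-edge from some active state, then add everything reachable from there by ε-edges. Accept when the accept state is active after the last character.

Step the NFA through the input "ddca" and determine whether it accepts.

Answer: REJECT

Trace:
start: ε-closure({0}) = {0,2}
'd' @ 1: {1,2,3,4}
'd' @ 2: {1,2,3,4}
'c' @ 3: {5}  [accepting]
'a' @ 4: {}  — dead — no transitions
after full input: {}  (accept=5 not in)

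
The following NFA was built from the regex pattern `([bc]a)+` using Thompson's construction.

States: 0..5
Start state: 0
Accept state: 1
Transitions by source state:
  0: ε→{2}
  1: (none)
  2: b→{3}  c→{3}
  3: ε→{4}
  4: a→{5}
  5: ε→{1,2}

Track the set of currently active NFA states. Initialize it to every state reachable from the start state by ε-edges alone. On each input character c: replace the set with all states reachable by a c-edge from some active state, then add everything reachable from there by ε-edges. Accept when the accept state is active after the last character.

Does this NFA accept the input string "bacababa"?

Answer: ACCEPT

Trace:
initial (ε-close {0}): {0,2}
'b' @ 1: {3,4}
'a' @ 2: {1,2,5}  ✓accept
'c' @ 3: {3,4}
'a' @ 4: {1,2,5}  ✓accept
'b' @ 5: {3,4}
'a' @ 6: {1,2,5}  ✓accept
'b' @ 7: {3,4}
'a' @ 8: {1,2,5}  ✓accept
after full input: {1,2,5}  (accept=1 in)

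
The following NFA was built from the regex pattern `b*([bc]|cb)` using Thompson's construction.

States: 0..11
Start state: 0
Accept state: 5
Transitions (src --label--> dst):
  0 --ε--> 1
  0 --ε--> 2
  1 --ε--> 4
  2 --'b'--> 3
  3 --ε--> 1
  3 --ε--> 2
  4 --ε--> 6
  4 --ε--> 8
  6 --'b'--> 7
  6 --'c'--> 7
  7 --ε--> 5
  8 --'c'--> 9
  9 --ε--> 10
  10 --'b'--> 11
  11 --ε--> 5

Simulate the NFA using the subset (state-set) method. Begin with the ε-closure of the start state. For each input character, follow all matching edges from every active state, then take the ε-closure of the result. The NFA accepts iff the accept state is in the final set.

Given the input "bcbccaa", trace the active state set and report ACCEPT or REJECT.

Answer: REJECT

Trace:
start: ε-closure({0}) = {0,1,2,4,6,8}
'b' @ 1: {1,2,3,4,5,6,7,8}  (accept∈set)
'c' @ 2: {5,7,9,10}  (accept∈set)
'b' @ 3: {5,11}  (accept∈set)
'c' @ 4: {}  — dead — no transitions
rest 'caa' ignored (set empty)
after full input: {}  (accept=5 not in)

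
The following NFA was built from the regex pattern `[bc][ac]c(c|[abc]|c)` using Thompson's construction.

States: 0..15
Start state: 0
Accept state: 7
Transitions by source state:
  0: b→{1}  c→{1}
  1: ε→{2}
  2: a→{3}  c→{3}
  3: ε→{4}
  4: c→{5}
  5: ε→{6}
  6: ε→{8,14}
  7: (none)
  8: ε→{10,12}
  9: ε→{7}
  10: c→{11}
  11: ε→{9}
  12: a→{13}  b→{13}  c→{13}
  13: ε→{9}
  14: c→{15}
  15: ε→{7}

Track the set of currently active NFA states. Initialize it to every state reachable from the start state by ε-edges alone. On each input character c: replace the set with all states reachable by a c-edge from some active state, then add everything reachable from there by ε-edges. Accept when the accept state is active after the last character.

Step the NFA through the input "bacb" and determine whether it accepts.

Answer: ACCEPT

Steps:
S₀ = ε-closure({0}) = {0}
'b' @ 1: {1,2}
'a' @ 2: {3,4}
'c' @ 3: {5,6,8,10,12,14}
'b' @ 4: {7,9,13}  [accepting]
after full input: {7,9,13}  (accept=7 in)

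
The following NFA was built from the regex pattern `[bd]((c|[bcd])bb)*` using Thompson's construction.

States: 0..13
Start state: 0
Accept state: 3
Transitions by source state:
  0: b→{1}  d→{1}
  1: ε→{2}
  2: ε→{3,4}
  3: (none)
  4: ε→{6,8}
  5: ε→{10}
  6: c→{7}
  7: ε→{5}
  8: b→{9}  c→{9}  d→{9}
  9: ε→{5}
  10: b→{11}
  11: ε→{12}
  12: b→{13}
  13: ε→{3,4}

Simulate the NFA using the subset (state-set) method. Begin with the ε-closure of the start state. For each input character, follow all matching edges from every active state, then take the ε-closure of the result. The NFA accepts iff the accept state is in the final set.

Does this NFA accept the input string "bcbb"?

Answer: ACCEPT

Derivation:
S₀ = ε-closure({0}) = {0}
'b' @ 1: {1,2,3,4,6,8}  (accept∈set)
'c' @ 2: {5,7,9,10}
'b' @ 3: {11,12}
'b' @ 4: {3,4,6,8,13}  (accept∈set)
after full input: {3,4,6,8,13}  (accept=3 in)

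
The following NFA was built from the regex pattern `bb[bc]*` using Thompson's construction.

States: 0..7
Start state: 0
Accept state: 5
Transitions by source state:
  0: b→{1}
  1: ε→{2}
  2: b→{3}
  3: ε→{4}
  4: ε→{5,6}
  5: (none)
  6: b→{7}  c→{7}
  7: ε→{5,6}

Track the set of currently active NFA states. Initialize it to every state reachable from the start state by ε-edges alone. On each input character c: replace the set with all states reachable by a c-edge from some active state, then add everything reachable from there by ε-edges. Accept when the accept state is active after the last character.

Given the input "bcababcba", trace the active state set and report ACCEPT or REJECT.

initial (ε-close {0}): {0}
'b' @ 1: {1,2}
'c' @ 2: {}  — state set empty
rest 'ababcba' ignored (set empty)
after full input: {}  (accept=5 not in)

Answer: REJECT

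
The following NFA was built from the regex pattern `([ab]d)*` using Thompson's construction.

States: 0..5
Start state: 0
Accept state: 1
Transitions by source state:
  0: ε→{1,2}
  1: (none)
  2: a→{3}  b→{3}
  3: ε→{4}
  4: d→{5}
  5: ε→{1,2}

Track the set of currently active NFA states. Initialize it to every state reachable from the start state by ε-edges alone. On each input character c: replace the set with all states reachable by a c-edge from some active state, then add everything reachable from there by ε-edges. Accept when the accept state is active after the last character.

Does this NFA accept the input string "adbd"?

start: ε-closure({0}) = {0,1,2}
'a' @ 1: {3,4}
'd' @ 2: {1,2,5}  (accept∈set)
'b' @ 3: {3,4}
'd' @ 4: {1,2,5}  (accept∈set)
after full input: {1,2,5}  (accept=1 in)

Answer: ACCEPT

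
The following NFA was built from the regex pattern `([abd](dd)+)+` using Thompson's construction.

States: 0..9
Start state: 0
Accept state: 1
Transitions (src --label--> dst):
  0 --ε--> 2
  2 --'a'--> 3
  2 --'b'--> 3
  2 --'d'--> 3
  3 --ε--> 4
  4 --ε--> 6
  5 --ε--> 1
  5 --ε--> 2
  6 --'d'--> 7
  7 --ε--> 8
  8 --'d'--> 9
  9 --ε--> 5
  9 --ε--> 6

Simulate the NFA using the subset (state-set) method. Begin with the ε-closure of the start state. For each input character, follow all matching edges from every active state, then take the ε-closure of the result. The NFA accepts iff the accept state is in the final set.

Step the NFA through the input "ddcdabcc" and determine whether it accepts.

S₀ = ε-closure({0}) = {0,2}
'd' @ 1: {3,4,6}
'd' @ 2: {7,8}
'c' @ 3: {}  — no active states
rest 'dabcc' ignored (set empty)
end set {} — state 1 not in

Answer: REJECT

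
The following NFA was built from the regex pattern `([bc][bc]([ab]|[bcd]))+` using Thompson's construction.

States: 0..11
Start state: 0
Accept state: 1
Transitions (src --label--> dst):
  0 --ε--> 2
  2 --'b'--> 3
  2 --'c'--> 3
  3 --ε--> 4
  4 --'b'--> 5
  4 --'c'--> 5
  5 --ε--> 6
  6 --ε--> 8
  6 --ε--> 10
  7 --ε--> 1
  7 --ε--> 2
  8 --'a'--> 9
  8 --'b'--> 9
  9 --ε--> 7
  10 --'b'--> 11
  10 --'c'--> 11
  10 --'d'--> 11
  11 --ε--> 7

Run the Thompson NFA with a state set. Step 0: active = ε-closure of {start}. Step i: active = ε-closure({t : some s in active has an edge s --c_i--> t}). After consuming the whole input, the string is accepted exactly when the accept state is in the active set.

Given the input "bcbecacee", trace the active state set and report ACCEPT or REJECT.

Answer: REJECT

Steps:
start: ε-closure({0}) = {0,2}
'b' @ 1: {3,4}
'c' @ 2: {5,6,8,10}
'b' @ 3: {1,2,7,9,11}  [accepting]
'e' @ 4: {}  — dead — no transitions
rest 'cacee' ignored (set empty)
final: {}; accept 1 not in set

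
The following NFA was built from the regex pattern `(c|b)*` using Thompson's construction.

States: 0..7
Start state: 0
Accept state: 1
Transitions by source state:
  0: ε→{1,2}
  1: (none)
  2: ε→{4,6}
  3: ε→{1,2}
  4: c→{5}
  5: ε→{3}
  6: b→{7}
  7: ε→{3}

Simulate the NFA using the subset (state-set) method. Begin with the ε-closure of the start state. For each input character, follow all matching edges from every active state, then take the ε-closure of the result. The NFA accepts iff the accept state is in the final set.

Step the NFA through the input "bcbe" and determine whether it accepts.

Answer: REJECT

Trace:
initial (ε-close {0}): {0,1,2,4,6}
'b' @ 1: {1,2,3,4,6,7}  ✓accept
'c' @ 2: {1,2,3,4,5,6}  ✓accept
'b' @ 3: {1,2,3,4,6,7}  ✓accept
'e' @ 4: {}  — no active states
final: {}; accept 1 not in set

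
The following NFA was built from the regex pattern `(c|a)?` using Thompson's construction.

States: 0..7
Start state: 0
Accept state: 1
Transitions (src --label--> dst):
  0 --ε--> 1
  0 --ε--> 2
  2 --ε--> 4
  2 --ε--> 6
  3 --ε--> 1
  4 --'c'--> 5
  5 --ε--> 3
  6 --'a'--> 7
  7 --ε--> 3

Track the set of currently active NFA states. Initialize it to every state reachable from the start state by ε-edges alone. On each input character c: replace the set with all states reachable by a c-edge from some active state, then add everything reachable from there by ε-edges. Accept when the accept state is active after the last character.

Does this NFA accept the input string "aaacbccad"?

start: ε-closure({0}) = {0,1,2,4,6}
'a' @ 1: {1,3,7}  [accepting]
'a' @ 2: {}  — no active states
rest 'acbccad' ignored (set empty)
after full input: {}  (accept=1 not in)

Answer: REJECT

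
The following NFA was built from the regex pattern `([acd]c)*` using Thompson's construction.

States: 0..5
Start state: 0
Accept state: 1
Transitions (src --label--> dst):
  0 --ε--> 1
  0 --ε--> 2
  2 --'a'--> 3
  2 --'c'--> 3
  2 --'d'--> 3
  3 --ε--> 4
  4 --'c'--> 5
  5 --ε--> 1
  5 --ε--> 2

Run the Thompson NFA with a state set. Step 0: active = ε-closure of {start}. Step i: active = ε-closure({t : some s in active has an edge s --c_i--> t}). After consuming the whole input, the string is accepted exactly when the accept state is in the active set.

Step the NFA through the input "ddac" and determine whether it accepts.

Answer: REJECT

Steps:
initial (ε-close {0}): {0,1,2}
'd' @ 1: {3,4}
'd' @ 2: {}  — dead — no transitions
rest 'ac' ignored (set empty)
final: {}; accept 1 not in set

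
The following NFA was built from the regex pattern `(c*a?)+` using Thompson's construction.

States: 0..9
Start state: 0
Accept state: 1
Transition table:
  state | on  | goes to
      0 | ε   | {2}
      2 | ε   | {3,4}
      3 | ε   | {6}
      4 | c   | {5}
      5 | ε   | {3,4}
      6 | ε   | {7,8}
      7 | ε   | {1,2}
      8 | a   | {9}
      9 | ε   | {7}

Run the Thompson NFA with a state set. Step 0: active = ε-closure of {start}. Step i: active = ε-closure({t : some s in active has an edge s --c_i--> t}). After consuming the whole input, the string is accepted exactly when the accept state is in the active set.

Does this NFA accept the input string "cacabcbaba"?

S₀ = ε-closure({0}) = {0,1,2,3,4,6,7,8}
'c' @ 1: {1,2,3,4,5,6,7,8}  [accepting]
'a' @ 2: {1,2,3,4,6,7,8,9}  [accepting]
'c' @ 3: {1,2,3,4,5,6,7,8}  [accepting]
'a' @ 4: {1,2,3,4,6,7,8,9}  [accepting]
'b' @ 5: {}  — no active states
rest 'cbaba' ignored (set empty)
after full input: {}  (accept=1 not in)

Answer: REJECT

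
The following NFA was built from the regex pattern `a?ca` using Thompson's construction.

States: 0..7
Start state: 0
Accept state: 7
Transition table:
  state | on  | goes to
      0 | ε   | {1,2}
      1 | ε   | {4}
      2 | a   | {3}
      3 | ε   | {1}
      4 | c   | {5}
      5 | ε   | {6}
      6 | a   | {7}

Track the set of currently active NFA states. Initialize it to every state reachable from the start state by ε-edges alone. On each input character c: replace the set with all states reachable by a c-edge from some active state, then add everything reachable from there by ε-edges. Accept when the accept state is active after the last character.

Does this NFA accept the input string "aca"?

Answer: ACCEPT

Derivation:
S₀ = ε-closure({0}) = {0,1,2,4}
'a' @ 1: {1,3,4}
'c' @ 2: {5,6}
'a' @ 3: {7}  ✓accept
final: {7}; accept 7 in set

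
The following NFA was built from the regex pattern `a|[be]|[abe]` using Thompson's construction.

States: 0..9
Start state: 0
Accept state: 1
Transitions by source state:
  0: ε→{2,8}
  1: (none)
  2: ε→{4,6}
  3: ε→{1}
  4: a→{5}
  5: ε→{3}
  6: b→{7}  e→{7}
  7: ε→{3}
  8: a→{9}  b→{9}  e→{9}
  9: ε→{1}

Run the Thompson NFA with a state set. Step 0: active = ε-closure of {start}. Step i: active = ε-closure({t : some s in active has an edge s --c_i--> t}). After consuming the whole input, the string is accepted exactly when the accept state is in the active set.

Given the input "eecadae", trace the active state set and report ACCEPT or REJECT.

Answer: REJECT

Steps:
S₀ = ε-closure({0}) = {0,2,4,6,8}
'e' @ 1: {1,3,7,9}  ✓accept
'e' @ 2: {}  — dead — no transitions
rest 'cadae' ignored (set empty)
after full input: {}  (accept=1 not in)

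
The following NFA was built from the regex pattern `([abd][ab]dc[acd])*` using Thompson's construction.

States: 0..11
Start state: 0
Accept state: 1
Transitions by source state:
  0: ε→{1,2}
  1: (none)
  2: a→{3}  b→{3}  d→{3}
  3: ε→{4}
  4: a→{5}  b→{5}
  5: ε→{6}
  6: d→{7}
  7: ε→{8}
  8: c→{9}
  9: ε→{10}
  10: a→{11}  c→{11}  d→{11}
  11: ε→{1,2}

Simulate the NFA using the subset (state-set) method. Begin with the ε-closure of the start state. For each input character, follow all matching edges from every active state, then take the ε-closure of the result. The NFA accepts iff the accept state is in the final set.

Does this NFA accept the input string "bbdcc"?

initial (ε-close {0}): {0,1,2}
'b' @ 1: {3,4}
'b' @ 2: {5,6}
'd' @ 3: {7,8}
'c' @ 4: {9,10}
'c' @ 5: {1,2,11}  [accepting]
final: {1,2,11}; accept 1 in set

Answer: ACCEPT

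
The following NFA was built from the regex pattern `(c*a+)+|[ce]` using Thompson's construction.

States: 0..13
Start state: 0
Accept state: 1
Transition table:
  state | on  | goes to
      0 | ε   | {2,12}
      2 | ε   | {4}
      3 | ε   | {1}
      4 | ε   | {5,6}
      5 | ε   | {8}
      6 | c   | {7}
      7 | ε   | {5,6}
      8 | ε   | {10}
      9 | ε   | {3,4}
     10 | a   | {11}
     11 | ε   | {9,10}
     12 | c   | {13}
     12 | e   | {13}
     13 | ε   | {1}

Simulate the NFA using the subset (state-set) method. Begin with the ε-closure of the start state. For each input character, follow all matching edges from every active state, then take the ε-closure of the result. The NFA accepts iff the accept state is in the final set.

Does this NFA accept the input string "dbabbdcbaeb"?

Answer: REJECT

Steps:
initial (ε-close {0}): {0,2,4,5,6,8,10,12}
'd' @ 1: {}  — dead — no transitions
rest 'babbdcbaeb' ignored (set empty)
after full input: {}  (accept=1 not in)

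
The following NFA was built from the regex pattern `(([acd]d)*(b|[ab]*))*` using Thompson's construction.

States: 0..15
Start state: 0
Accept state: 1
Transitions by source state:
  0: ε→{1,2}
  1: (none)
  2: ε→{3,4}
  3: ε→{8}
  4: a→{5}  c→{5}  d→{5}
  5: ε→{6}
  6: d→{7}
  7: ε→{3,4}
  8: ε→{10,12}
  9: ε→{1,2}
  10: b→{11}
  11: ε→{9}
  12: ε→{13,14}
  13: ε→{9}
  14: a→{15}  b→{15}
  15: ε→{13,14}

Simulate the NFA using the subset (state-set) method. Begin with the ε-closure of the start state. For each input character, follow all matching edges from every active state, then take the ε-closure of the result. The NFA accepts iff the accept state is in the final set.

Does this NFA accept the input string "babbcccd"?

S₀ = ε-closure({0}) = {0,1,2,3,4,8,9,10,12,13,14}
'b' @ 1: {1,2,3,4,8,9,10,11,12,13,14,15}  ✓accept
'a' @ 2: {1,2,3,4,5,6,8,9,10,12,13,14,15}  ✓accept
'b' @ 3: {1,2,3,4,8,9,10,11,12,13,14,15}  ✓accept
'b' @ 4: {1,2,3,4,8,9,10,11,12,13,14,15}  ✓accept
'c' @ 5: {5,6}
'c' @ 6: {}  — state set empty
rest 'cd' ignored (set empty)
final: {}; accept 1 not in set

Answer: REJECT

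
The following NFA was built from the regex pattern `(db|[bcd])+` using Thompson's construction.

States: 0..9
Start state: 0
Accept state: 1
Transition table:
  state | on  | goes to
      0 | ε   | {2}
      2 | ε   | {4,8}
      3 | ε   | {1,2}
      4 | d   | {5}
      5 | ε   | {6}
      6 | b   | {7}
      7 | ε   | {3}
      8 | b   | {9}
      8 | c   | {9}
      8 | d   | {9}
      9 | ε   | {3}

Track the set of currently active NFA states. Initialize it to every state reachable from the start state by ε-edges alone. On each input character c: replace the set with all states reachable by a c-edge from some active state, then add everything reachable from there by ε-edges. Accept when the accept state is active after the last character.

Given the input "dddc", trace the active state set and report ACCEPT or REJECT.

Answer: ACCEPT

Trace:
start: ε-closure({0}) = {0,2,4,8}
'd' @ 1: {1,2,3,4,5,6,8,9}  ✓accept
'd' @ 2: {1,2,3,4,5,6,8,9}  ✓accept
'd' @ 3: {1,2,3,4,5,6,8,9}  ✓accept
'c' @ 4: {1,2,3,4,8,9}  ✓accept
after full input: {1,2,3,4,8,9}  (accept=1 in)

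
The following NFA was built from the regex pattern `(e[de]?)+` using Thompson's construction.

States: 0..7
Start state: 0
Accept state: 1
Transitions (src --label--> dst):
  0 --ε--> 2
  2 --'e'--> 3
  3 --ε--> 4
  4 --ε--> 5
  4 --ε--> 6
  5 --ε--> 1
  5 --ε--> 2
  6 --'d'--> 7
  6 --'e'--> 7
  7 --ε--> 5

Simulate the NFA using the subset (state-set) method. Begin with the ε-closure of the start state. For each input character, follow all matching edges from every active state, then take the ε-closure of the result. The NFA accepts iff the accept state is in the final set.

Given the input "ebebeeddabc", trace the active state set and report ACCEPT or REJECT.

Answer: REJECT

Derivation:
start: ε-closure({0}) = {0,2}
'e' @ 1: {1,2,3,4,5,6}  [accepting]
'b' @ 2: {}  — dead — no transitions
rest 'ebeeddabc' ignored (set empty)
after full input: {}  (accept=1 not in)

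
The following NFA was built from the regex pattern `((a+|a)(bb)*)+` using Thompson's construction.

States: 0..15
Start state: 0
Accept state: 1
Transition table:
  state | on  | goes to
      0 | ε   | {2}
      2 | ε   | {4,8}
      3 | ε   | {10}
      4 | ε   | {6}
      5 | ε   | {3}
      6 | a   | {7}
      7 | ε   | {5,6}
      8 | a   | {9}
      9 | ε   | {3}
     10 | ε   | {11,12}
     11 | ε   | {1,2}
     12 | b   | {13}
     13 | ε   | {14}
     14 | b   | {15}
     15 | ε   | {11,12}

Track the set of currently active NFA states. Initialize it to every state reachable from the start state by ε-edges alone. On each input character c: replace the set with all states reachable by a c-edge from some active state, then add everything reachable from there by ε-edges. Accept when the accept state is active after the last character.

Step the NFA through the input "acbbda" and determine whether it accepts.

S₀ = ε-closure({0}) = {0,2,4,6,8}
'a' @ 1: {1,2,3,4,5,6,7,8,9,10,11,12}  [accepting]
'c' @ 2: {}  — state set empty
rest 'bbda' ignored (set empty)
end set {} — state 1 not in

Answer: REJECT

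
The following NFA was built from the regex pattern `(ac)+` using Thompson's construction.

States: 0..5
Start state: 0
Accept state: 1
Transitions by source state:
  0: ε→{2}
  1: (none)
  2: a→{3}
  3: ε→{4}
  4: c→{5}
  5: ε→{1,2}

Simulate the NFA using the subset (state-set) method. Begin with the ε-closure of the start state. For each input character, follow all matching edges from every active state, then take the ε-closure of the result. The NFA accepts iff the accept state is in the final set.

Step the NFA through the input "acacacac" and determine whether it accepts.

S₀ = ε-closure({0}) = {0,2}
'a' @ 1: {3,4}
'c' @ 2: {1,2,5}  (accept∈set)
'a' @ 3: {3,4}
'c' @ 4: {1,2,5}  (accept∈set)
'a' @ 5: {3,4}
'c' @ 6: {1,2,5}  (accept∈set)
'a' @ 7: {3,4}
'c' @ 8: {1,2,5}  (accept∈set)
final: {1,2,5}; accept 1 in set

Answer: ACCEPT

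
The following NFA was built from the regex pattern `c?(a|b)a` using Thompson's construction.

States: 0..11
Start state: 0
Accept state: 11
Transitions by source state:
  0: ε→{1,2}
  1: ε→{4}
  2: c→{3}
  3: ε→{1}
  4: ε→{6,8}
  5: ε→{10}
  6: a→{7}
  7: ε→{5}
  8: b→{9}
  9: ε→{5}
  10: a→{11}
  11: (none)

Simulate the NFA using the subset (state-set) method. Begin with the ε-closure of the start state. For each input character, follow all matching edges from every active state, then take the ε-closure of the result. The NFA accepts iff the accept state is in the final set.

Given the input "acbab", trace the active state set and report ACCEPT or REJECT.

S₀ = ε-closure({0}) = {0,1,2,4,6,8}
'a' @ 1: {5,7,10}
'c' @ 2: {}  — dead — no transitions
rest 'bab' ignored (set empty)
after full input: {}  (accept=11 not in)

Answer: REJECT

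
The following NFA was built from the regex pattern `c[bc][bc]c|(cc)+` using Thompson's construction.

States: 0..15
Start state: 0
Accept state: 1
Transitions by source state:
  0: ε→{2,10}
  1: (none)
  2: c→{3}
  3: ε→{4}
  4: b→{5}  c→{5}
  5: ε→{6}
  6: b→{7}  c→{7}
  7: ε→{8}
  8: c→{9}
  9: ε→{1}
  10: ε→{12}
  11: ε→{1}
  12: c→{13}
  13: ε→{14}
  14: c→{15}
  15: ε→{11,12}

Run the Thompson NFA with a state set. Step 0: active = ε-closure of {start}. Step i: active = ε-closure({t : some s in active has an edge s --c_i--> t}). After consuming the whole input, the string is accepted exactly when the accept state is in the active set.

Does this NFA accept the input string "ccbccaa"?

Answer: REJECT

Steps:
start: ε-closure({0}) = {0,2,10,12}
'c' @ 1: {3,4,13,14}
'c' @ 2: {1,5,6,11,12,15}  (accept∈set)
'b' @ 3: {7,8}
'c' @ 4: {1,9}  (accept∈set)
'c' @ 5: {}  — no active states
rest 'aa' ignored (set empty)
after full input: {}  (accept=1 not in)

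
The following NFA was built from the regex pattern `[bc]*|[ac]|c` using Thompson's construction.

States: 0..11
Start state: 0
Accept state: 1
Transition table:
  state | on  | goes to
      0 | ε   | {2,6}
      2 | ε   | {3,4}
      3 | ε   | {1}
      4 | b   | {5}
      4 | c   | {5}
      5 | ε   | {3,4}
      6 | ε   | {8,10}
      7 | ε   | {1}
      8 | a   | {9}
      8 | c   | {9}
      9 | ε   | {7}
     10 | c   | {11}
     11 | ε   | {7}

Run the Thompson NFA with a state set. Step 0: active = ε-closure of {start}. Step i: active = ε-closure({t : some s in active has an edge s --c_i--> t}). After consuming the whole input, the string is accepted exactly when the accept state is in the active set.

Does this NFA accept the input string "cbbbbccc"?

Answer: ACCEPT

Steps:
initial (ε-close {0}): {0,1,2,3,4,6,8,10}
'c' @ 1: {1,3,4,5,7,9,11}  [accepting]
'b' @ 2: {1,3,4,5}  [accepting]
'b' @ 3: {1,3,4,5}  [accepting]
'b' @ 4: {1,3,4,5}  [accepting]
'b' @ 5: {1,3,4,5}  [accepting]
'c' @ 6: {1,3,4,5}  [accepting]
'c' @ 7: {1,3,4,5}  [accepting]
'c' @ 8: {1,3,4,5}  [accepting]
final: {1,3,4,5}; accept 1 in set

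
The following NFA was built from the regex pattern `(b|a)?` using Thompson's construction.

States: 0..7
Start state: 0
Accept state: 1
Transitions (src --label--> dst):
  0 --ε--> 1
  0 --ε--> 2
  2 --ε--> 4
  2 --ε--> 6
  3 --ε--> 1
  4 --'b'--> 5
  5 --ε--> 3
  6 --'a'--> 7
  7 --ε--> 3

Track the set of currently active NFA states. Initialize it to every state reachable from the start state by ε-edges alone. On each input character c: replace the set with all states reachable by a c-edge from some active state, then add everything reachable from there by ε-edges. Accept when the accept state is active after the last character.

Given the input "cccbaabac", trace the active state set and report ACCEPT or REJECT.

Answer: REJECT

Derivation:
initial (ε-close {0}): {0,1,2,4,6}
'c' @ 1: {}  — state set empty
rest 'ccbaabac' ignored (set empty)
after full input: {}  (accept=1 not in)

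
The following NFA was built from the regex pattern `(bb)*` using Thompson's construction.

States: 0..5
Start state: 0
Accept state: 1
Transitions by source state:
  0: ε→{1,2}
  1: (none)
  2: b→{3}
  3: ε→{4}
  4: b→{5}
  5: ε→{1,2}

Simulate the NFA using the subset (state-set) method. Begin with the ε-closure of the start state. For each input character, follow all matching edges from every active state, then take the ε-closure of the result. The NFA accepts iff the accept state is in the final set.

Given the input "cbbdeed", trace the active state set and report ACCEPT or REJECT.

start: ε-closure({0}) = {0,1,2}
'c' @ 1: {}  — state set empty
rest 'bbdeed' ignored (set empty)
end set {} — state 1 not in

Answer: REJECT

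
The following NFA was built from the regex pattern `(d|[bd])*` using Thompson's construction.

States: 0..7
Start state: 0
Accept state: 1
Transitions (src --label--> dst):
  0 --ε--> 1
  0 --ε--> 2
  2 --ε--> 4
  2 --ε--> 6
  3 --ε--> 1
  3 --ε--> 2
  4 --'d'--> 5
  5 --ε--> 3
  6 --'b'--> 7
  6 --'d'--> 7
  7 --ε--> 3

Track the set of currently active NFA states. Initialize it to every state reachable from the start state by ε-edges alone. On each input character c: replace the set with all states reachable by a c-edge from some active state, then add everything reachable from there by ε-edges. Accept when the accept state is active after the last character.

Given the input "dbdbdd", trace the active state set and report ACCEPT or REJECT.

initial (ε-close {0}): {0,1,2,4,6}
'd' @ 1: {1,2,3,4,5,6,7}  (accept∈set)
'b' @ 2: {1,2,3,4,6,7}  (accept∈set)
'd' @ 3: {1,2,3,4,5,6,7}  (accept∈set)
'b' @ 4: {1,2,3,4,6,7}  (accept∈set)
'd' @ 5: {1,2,3,4,5,6,7}  (accept∈set)
'd' @ 6: {1,2,3,4,5,6,7}  (accept∈set)
after full input: {1,2,3,4,5,6,7}  (accept=1 in)

Answer: ACCEPT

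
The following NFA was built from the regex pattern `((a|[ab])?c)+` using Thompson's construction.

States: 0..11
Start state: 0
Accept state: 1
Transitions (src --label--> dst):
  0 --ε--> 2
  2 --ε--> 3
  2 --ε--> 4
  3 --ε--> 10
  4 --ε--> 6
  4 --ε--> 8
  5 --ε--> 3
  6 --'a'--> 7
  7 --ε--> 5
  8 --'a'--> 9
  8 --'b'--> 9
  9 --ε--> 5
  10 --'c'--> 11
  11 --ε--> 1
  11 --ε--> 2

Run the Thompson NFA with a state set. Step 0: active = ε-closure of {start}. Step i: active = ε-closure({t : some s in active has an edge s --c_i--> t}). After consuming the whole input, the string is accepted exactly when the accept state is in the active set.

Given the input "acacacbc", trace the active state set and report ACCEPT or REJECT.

Answer: ACCEPT

Derivation:
start: ε-closure({0}) = {0,2,3,4,6,8,10}
'a' @ 1: {3,5,7,9,10}
'c' @ 2: {1,2,3,4,6,8,10,11}  ✓accept
'a' @ 3: {3,5,7,9,10}
'c' @ 4: {1,2,3,4,6,8,10,11}  ✓accept
'a' @ 5: {3,5,7,9,10}
'c' @ 6: {1,2,3,4,6,8,10,11}  ✓accept
'b' @ 7: {3,5,9,10}
'c' @ 8: {1,2,3,4,6,8,10,11}  ✓accept
final: {1,2,3,4,6,8,10,11}; accept 1 in set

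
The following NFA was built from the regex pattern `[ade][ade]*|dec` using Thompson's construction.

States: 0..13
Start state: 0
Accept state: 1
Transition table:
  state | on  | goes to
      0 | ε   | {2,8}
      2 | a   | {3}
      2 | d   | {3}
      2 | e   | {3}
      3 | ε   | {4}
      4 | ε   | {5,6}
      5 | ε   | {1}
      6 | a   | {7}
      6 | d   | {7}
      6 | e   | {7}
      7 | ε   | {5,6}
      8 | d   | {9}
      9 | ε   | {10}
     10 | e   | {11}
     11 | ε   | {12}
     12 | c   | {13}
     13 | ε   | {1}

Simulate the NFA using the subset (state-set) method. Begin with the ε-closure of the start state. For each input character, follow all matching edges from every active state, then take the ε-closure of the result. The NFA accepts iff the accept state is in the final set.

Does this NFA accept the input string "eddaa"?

initial (ε-close {0}): {0,2,8}
'e' @ 1: {1,3,4,5,6}  ✓accept
'd' @ 2: {1,5,6,7}  ✓accept
'd' @ 3: {1,5,6,7}  ✓accept
'a' @ 4: {1,5,6,7}  ✓accept
'a' @ 5: {1,5,6,7}  ✓accept
final: {1,5,6,7}; accept 1 in set

Answer: ACCEPT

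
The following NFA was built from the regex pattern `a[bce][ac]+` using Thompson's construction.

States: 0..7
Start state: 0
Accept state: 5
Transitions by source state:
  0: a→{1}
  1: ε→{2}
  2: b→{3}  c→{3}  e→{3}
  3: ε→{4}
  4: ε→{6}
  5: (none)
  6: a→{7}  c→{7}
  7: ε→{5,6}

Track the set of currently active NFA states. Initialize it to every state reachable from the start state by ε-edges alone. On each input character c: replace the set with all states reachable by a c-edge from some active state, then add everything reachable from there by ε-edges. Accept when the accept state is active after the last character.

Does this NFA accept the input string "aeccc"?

initial (ε-close {0}): {0}
'a' @ 1: {1,2}
'e' @ 2: {3,4,6}
'c' @ 3: {5,6,7}  (accept∈set)
'c' @ 4: {5,6,7}  (accept∈set)
'c' @ 5: {5,6,7}  (accept∈set)
final: {5,6,7}; accept 5 in set

Answer: ACCEPT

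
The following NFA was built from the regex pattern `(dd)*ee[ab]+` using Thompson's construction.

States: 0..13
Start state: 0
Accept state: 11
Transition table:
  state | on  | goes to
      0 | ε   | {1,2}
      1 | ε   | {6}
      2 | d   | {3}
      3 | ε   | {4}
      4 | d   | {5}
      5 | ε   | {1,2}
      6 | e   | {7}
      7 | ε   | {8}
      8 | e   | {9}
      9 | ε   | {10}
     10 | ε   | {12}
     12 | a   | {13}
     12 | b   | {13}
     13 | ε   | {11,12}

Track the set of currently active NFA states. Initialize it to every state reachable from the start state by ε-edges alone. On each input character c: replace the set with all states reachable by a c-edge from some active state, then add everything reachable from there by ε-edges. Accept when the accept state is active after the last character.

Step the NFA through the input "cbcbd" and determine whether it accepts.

Answer: REJECT

Trace:
S₀ = ε-closure({0}) = {0,1,2,6}
'c' @ 1: {}  — state set empty
rest 'bcbd' ignored (set empty)
after full input: {}  (accept=11 not in)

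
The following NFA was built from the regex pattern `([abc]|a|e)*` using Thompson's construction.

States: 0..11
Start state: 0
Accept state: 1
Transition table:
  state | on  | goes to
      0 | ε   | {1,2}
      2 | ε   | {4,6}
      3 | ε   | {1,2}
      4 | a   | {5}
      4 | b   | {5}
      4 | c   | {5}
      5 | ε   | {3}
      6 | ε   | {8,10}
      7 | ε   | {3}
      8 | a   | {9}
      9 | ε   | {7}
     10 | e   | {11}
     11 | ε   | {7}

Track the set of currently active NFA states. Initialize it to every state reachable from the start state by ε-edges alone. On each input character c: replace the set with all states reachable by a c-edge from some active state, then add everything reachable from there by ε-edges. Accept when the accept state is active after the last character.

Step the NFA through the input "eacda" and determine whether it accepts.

initial (ε-close {0}): {0,1,2,4,6,8,10}
'e' @ 1: {1,2,3,4,6,7,8,10,11}  ✓accept
'a' @ 2: {1,2,3,4,5,6,7,8,9,10}  ✓accept
'c' @ 3: {1,2,3,4,5,6,8,10}  ✓accept
'd' @ 4: {}  — state set empty
rest 'a' ignored (set empty)
final: {}; accept 1 not in set

Answer: REJECT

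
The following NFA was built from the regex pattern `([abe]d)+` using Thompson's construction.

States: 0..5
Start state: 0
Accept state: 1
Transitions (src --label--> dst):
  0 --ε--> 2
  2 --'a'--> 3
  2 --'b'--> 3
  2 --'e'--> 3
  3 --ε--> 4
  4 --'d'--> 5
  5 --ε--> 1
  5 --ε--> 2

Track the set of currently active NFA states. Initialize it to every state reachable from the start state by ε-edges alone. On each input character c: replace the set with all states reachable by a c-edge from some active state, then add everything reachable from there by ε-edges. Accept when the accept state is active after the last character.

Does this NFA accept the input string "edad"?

start: ε-closure({0}) = {0,2}
'e' @ 1: {3,4}
'd' @ 2: {1,2,5}  (accept∈set)
'a' @ 3: {3,4}
'd' @ 4: {1,2,5}  (accept∈set)
after full input: {1,2,5}  (accept=1 in)

Answer: ACCEPT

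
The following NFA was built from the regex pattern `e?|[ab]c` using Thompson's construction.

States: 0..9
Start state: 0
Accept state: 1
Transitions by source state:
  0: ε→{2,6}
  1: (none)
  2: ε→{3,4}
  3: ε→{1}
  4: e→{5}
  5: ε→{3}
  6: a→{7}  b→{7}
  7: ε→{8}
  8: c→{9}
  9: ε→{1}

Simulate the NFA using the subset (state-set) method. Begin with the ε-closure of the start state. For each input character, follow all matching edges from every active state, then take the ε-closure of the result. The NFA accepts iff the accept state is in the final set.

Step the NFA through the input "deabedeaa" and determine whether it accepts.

Answer: REJECT

Trace:
S₀ = ε-closure({0}) = {0,1,2,3,4,6}
'd' @ 1: {}  — dead — no transitions
rest 'eabedeaa' ignored (set empty)
after full input: {}  (accept=1 not in)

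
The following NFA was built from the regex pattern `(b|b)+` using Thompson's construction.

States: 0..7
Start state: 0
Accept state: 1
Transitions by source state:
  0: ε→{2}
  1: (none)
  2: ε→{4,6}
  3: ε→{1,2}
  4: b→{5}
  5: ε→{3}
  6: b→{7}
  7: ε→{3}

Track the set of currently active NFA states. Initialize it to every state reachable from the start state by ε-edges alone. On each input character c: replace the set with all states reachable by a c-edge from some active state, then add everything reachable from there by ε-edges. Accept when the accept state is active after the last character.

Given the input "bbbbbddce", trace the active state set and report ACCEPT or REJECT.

S₀ = ε-closure({0}) = {0,2,4,6}
'b' @ 1: {1,2,3,4,5,6,7}  ✓accept
'b' @ 2: {1,2,3,4,5,6,7}  ✓accept
'b' @ 3: {1,2,3,4,5,6,7}  ✓accept
'b' @ 4: {1,2,3,4,5,6,7}  ✓accept
'b' @ 5: {1,2,3,4,5,6,7}  ✓accept
'd' @ 6: {}  — no active states
rest 'dce' ignored (set empty)
final: {}; accept 1 not in set

Answer: REJECT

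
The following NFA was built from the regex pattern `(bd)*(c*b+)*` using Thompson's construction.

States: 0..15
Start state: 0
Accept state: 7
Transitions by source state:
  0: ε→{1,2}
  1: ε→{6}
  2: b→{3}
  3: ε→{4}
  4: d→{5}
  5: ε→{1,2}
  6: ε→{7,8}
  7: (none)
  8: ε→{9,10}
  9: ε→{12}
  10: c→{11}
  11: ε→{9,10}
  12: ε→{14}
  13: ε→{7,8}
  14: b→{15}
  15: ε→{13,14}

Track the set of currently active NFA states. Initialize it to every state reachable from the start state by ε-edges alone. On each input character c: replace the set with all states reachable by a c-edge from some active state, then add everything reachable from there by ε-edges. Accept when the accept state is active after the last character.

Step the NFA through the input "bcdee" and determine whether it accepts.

Answer: REJECT

Steps:
S₀ = ε-closure({0}) = {0,1,2,6,7,8,9,10,12,14}
'b' @ 1: {3,4,7,8,9,10,12,13,14,15}  ✓accept
'c' @ 2: {9,10,11,12,14}
'd' @ 3: {}  — dead — no transitions
rest 'ee' ignored (set empty)
final: {}; accept 7 not in set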